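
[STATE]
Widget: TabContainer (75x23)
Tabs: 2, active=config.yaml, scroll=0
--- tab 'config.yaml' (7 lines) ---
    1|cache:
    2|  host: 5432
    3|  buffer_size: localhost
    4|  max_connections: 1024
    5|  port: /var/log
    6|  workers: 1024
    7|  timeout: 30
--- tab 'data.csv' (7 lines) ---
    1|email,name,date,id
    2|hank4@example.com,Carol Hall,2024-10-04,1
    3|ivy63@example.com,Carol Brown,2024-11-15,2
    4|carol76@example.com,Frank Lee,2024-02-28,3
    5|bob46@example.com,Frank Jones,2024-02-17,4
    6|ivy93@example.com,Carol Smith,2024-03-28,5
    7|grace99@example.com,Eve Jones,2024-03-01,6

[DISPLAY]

[config.yaml]│ data.csv                                                    
───────────────────────────────────────────────────────────────────────────
cache:                                                                     
  host: 5432                                                               
  buffer_size: localhost                                                   
  max_connections: 1024                                                    
  port: /var/log                                                           
  workers: 1024                                                            
  timeout: 30                                                              
                                                                           
                                                                           
                                                                           
                                                                           
                                                                           
                                                                           
                                                                           
                                                                           
                                                                           
                                                                           
                                                                           
                                                                           
                                                                           
                                                                           


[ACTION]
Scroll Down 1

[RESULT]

[config.yaml]│ data.csv                                                    
───────────────────────────────────────────────────────────────────────────
  host: 5432                                                               
  buffer_size: localhost                                                   
  max_connections: 1024                                                    
  port: /var/log                                                           
  workers: 1024                                                            
  timeout: 30                                                              
                                                                           
                                                                           
                                                                           
                                                                           
                                                                           
                                                                           
                                                                           
                                                                           
                                                                           
                                                                           
                                                                           
                                                                           
                                                                           
                                                                           
                                                                           


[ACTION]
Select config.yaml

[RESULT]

[config.yaml]│ data.csv                                                    
───────────────────────────────────────────────────────────────────────────
cache:                                                                     
  host: 5432                                                               
  buffer_size: localhost                                                   
  max_connections: 1024                                                    
  port: /var/log                                                           
  workers: 1024                                                            
  timeout: 30                                                              
                                                                           
                                                                           
                                                                           
                                                                           
                                                                           
                                                                           
                                                                           
                                                                           
                                                                           
                                                                           
                                                                           
                                                                           
                                                                           
                                                                           


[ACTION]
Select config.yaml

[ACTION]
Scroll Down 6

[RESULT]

[config.yaml]│ data.csv                                                    
───────────────────────────────────────────────────────────────────────────
  timeout: 30                                                              
                                                                           
                                                                           
                                                                           
                                                                           
                                                                           
                                                                           
                                                                           
                                                                           
                                                                           
                                                                           
                                                                           
                                                                           
                                                                           
                                                                           
                                                                           
                                                                           
                                                                           
                                                                           
                                                                           
                                                                           


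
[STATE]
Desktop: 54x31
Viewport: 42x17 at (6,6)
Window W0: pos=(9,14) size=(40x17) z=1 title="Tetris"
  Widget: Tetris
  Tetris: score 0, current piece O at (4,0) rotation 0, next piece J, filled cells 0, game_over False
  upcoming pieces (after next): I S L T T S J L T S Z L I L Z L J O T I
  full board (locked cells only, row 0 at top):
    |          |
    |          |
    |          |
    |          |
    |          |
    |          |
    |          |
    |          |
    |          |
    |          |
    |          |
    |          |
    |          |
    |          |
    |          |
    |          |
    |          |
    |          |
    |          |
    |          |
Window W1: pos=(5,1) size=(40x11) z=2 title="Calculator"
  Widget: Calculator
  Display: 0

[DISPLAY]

│ 7 │ 8 │ 9 │ ÷ │                     ┃   
├───┼───┼───┼───┤                     ┃   
│ 4 │ 5 │ 6 │ × │                     ┃   
├───┼───┼───┼───┤                     ┃   
│ 1 │ 2 │ 3 │ - │                     ┃   
━━━━━━━━━━━━━━━━━━━━━━━━━━━━━━━━━━━━━━┛   
                                          
                                          
   ┏━━━━━━━━━━━━━━━━━━━━━━━━━━━━━━━━━━━━━━
   ┃ Tetris                               
   ┠──────────────────────────────────────
   ┃          │Next:                      
   ┃          │█                          
   ┃          │███                        
   ┃          │                           
   ┃          │                           
   ┃          │                           


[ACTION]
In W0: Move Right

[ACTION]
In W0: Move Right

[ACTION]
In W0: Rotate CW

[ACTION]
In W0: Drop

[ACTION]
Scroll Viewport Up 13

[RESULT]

                                          
━━━━━━━━━━━━━━━━━━━━━━━━━━━━━━━━━━━━━━┓   
 Calculator                           ┃   
──────────────────────────────────────┨   
                                     0┃   
┌───┬───┬───┬───┐                     ┃   
│ 7 │ 8 │ 9 │ ÷ │                     ┃   
├───┼───┼───┼───┤                     ┃   
│ 4 │ 5 │ 6 │ × │                     ┃   
├───┼───┼───┼───┤                     ┃   
│ 1 │ 2 │ 3 │ - │                     ┃   
━━━━━━━━━━━━━━━━━━━━━━━━━━━━━━━━━━━━━━┛   
                                          
                                          
   ┏━━━━━━━━━━━━━━━━━━━━━━━━━━━━━━━━━━━━━━
   ┃ Tetris                               
   ┠──────────────────────────────────────


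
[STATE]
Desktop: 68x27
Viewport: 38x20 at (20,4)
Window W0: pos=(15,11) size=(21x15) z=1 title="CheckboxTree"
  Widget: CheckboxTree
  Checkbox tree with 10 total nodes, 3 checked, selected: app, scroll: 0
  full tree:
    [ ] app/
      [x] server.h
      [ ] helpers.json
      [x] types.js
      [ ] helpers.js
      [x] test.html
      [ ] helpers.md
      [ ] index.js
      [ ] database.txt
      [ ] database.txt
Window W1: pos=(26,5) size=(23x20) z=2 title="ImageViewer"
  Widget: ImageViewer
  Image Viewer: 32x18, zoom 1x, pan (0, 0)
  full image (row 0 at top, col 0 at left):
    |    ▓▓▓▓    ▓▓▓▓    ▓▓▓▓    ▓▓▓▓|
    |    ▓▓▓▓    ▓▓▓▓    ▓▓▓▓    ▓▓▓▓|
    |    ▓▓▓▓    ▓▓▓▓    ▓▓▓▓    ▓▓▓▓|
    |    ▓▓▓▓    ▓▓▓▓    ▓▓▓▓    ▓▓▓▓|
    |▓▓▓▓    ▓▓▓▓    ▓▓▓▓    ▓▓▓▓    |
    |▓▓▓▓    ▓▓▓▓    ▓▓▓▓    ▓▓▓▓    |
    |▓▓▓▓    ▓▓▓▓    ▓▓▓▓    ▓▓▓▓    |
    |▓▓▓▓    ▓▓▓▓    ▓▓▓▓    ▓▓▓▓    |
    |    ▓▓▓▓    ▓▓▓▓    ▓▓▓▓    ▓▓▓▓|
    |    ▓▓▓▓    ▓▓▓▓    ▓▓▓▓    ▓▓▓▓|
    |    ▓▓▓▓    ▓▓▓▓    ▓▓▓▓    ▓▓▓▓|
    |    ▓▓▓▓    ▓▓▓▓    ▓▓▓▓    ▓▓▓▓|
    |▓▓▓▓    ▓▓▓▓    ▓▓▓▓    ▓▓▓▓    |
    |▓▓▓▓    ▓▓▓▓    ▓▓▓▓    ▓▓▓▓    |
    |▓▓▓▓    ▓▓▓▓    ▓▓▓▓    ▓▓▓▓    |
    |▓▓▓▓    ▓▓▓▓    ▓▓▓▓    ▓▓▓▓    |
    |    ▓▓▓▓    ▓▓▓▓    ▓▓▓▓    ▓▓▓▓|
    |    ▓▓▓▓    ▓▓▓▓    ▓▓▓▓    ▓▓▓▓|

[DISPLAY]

                                      
      ┏━━━━━━━━━━━━━━━━━━━━━┓         
      ┃ ImageViewer         ┃         
      ┠─────────────────────┨         
      ┃    ▓▓▓▓    ▓▓▓▓    ▓┃         
      ┃    ▓▓▓▓    ▓▓▓▓    ▓┃         
      ┃    ▓▓▓▓    ▓▓▓▓    ▓┃         
━━━━━━┃    ▓▓▓▓    ▓▓▓▓    ▓┃         
ckboxT┃▓▓▓▓    ▓▓▓▓    ▓▓▓▓ ┃         
──────┃▓▓▓▓    ▓▓▓▓    ▓▓▓▓ ┃         
 app/ ┃▓▓▓▓    ▓▓▓▓    ▓▓▓▓ ┃         
x] ser┃▓▓▓▓    ▓▓▓▓    ▓▓▓▓ ┃         
 ] hel┃    ▓▓▓▓    ▓▓▓▓    ▓┃         
x] typ┃    ▓▓▓▓    ▓▓▓▓    ▓┃         
 ] hel┃    ▓▓▓▓    ▓▓▓▓    ▓┃         
x] tes┃    ▓▓▓▓    ▓▓▓▓    ▓┃         
 ] hel┃▓▓▓▓    ▓▓▓▓    ▓▓▓▓ ┃         
 ] ind┃▓▓▓▓    ▓▓▓▓    ▓▓▓▓ ┃         
 ] dat┃▓▓▓▓    ▓▓▓▓    ▓▓▓▓ ┃         
 ] dat┃▓▓▓▓    ▓▓▓▓    ▓▓▓▓ ┃         


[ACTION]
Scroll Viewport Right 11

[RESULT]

                                      
━━━━━━━━━━━━━━━━━━┓                   
ageViewer         ┃                   
──────────────────┨                   
 ▓▓▓▓    ▓▓▓▓    ▓┃                   
 ▓▓▓▓    ▓▓▓▓    ▓┃                   
 ▓▓▓▓    ▓▓▓▓    ▓┃                   
 ▓▓▓▓    ▓▓▓▓    ▓┃                   
▓    ▓▓▓▓    ▓▓▓▓ ┃                   
▓    ▓▓▓▓    ▓▓▓▓ ┃                   
▓    ▓▓▓▓    ▓▓▓▓ ┃                   
▓    ▓▓▓▓    ▓▓▓▓ ┃                   
 ▓▓▓▓    ▓▓▓▓    ▓┃                   
 ▓▓▓▓    ▓▓▓▓    ▓┃                   
 ▓▓▓▓    ▓▓▓▓    ▓┃                   
 ▓▓▓▓    ▓▓▓▓    ▓┃                   
▓    ▓▓▓▓    ▓▓▓▓ ┃                   
▓    ▓▓▓▓    ▓▓▓▓ ┃                   
▓    ▓▓▓▓    ▓▓▓▓ ┃                   
▓    ▓▓▓▓    ▓▓▓▓ ┃                   


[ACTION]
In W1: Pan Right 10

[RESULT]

                                      
━━━━━━━━━━━━━━━━━━┓                   
ageViewer         ┃                   
──────────────────┨                   
▓▓▓    ▓▓▓▓    ▓▓▓┃                   
▓▓▓    ▓▓▓▓    ▓▓▓┃                   
▓▓▓    ▓▓▓▓    ▓▓▓┃                   
▓▓▓    ▓▓▓▓    ▓▓▓┃                   
   ▓▓▓▓    ▓▓▓▓   ┃                   
   ▓▓▓▓    ▓▓▓▓   ┃                   
   ▓▓▓▓    ▓▓▓▓   ┃                   
   ▓▓▓▓    ▓▓▓▓   ┃                   
▓▓▓    ▓▓▓▓    ▓▓▓┃                   
▓▓▓    ▓▓▓▓    ▓▓▓┃                   
▓▓▓    ▓▓▓▓    ▓▓▓┃                   
▓▓▓    ▓▓▓▓    ▓▓▓┃                   
   ▓▓▓▓    ▓▓▓▓   ┃                   
   ▓▓▓▓    ▓▓▓▓   ┃                   
   ▓▓▓▓    ▓▓▓▓   ┃                   
   ▓▓▓▓    ▓▓▓▓   ┃                   


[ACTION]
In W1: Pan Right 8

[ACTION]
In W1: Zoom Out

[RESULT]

                                      
━━━━━━━━━━━━━━━━━━┓                   
ageViewer         ┃                   
──────────────────┨                   
▓▓▓    ▓▓▓▓       ┃                   
▓▓▓    ▓▓▓▓       ┃                   
▓▓▓    ▓▓▓▓       ┃                   
▓▓▓    ▓▓▓▓       ┃                   
   ▓▓▓▓           ┃                   
   ▓▓▓▓           ┃                   
   ▓▓▓▓           ┃                   
   ▓▓▓▓           ┃                   
▓▓▓    ▓▓▓▓       ┃                   
▓▓▓    ▓▓▓▓       ┃                   
▓▓▓    ▓▓▓▓       ┃                   
▓▓▓    ▓▓▓▓       ┃                   
   ▓▓▓▓           ┃                   
   ▓▓▓▓           ┃                   
   ▓▓▓▓           ┃                   
   ▓▓▓▓           ┃                   


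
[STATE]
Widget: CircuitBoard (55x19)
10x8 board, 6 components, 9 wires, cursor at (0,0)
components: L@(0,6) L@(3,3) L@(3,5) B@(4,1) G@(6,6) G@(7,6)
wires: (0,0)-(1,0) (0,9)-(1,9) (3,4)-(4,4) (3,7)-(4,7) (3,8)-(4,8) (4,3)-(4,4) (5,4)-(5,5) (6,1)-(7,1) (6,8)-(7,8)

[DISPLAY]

   0 1 2 3 4 5 6 7 8 9                                 
0  [.]                      L           ·              
    │                                   │              
1   ·                                   ·              
                                                       
2                                                      
                                                       
3               L   ·   L       ·   ·                  
                    │           │   │                  
4       B       · ─ ·           ·   ·                  
                                                       
5                   · ─ ·                              
                                                       
6       ·                   G       ·                  
        │                           │                  
7       ·                   G       ·                  
Cursor: (0,0)                                          
                                                       
                                                       


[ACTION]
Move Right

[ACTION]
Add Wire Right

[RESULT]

   0 1 2 3 4 5 6 7 8 9                                 
0   ·  [.]─ ·               L           ·              
    │                                   │              
1   ·                                   ·              
                                                       
2                                                      
                                                       
3               L   ·   L       ·   ·                  
                    │           │   │                  
4       B       · ─ ·           ·   ·                  
                                                       
5                   · ─ ·                              
                                                       
6       ·                   G       ·                  
        │                           │                  
7       ·                   G       ·                  
Cursor: (0,1)                                          
                                                       
                                                       


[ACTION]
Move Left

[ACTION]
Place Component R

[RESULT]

   0 1 2 3 4 5 6 7 8 9                                 
0  [R]  · ─ ·               L           ·              
    │                                   │              
1   ·                                   ·              
                                                       
2                                                      
                                                       
3               L   ·   L       ·   ·                  
                    │           │   │                  
4       B       · ─ ·           ·   ·                  
                                                       
5                   · ─ ·                              
                                                       
6       ·                   G       ·                  
        │                           │                  
7       ·                   G       ·                  
Cursor: (0,0)                                          
                                                       
                                                       


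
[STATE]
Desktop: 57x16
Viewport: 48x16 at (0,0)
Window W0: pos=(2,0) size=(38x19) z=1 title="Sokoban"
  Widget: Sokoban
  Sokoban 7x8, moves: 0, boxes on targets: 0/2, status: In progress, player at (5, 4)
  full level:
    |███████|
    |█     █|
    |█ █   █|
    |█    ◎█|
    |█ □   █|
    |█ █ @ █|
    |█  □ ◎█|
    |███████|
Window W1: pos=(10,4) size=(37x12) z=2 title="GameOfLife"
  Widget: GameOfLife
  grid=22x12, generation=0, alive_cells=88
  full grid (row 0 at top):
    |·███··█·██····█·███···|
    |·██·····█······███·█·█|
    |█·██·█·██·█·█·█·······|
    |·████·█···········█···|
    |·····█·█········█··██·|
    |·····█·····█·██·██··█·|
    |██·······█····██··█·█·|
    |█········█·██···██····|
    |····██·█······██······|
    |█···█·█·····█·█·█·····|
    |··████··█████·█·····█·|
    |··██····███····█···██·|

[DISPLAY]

  ┏━━━━━━━━━━━━━━━━━━━━━━━━━━━━━━━━━━━━┓        
  ┃ Sokoban                            ┃        
  ┠────────────────────────────────────┨        
  ┃███████                             ┃        
  ┃█     █┏━━━━━━━━━━━━━━━━━━━━━━━━━━━━━━━━━━━┓ 
  ┃█ █   █┃ GameOfLife                        ┃ 
  ┃█    ◎█┠───────────────────────────────────┨ 
  ┃█ □   █┃Gen: 0                             ┃ 
  ┃█ █ @ █┃█·██·█·██·█·█·█·······             ┃ 
  ┃█  □ ◎█┃·████·█···········█···             ┃ 
  ┃███████┃·····█·█········█··██·             ┃ 
  ┃Moves: ┃·····█·····█·██·██··█·             ┃ 
  ┃       ┃██·······█····██··█·█·             ┃ 
  ┃       ┃█········█·██···██····             ┃ 
  ┃       ┃····██·█······██······             ┃ 
  ┃       ┗━━━━━━━━━━━━━━━━━━━━━━━━━━━━━━━━━━━┛ 


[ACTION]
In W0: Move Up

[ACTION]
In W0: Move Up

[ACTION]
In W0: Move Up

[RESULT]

  ┏━━━━━━━━━━━━━━━━━━━━━━━━━━━━━━━━━━━━┓        
  ┃ Sokoban                            ┃        
  ┠────────────────────────────────────┨        
  ┃███████                             ┃        
  ┃█     █┏━━━━━━━━━━━━━━━━━━━━━━━━━━━━━━━━━━━┓ 
  ┃█ █ @ █┃ GameOfLife                        ┃ 
  ┃█    ◎█┠───────────────────────────────────┨ 
  ┃█ □   █┃Gen: 0                             ┃ 
  ┃█ █   █┃█·██·█·██·█·█·█·······             ┃ 
  ┃█  □ ◎█┃·████·█···········█···             ┃ 
  ┃███████┃·····█·█········█··██·             ┃ 
  ┃Moves: ┃·····█·····█·██·██··█·             ┃ 
  ┃       ┃██·······█····██··█·█·             ┃ 
  ┃       ┃█········█·██···██····             ┃ 
  ┃       ┃····██·█······██······             ┃ 
  ┃       ┗━━━━━━━━━━━━━━━━━━━━━━━━━━━━━━━━━━━┛ 


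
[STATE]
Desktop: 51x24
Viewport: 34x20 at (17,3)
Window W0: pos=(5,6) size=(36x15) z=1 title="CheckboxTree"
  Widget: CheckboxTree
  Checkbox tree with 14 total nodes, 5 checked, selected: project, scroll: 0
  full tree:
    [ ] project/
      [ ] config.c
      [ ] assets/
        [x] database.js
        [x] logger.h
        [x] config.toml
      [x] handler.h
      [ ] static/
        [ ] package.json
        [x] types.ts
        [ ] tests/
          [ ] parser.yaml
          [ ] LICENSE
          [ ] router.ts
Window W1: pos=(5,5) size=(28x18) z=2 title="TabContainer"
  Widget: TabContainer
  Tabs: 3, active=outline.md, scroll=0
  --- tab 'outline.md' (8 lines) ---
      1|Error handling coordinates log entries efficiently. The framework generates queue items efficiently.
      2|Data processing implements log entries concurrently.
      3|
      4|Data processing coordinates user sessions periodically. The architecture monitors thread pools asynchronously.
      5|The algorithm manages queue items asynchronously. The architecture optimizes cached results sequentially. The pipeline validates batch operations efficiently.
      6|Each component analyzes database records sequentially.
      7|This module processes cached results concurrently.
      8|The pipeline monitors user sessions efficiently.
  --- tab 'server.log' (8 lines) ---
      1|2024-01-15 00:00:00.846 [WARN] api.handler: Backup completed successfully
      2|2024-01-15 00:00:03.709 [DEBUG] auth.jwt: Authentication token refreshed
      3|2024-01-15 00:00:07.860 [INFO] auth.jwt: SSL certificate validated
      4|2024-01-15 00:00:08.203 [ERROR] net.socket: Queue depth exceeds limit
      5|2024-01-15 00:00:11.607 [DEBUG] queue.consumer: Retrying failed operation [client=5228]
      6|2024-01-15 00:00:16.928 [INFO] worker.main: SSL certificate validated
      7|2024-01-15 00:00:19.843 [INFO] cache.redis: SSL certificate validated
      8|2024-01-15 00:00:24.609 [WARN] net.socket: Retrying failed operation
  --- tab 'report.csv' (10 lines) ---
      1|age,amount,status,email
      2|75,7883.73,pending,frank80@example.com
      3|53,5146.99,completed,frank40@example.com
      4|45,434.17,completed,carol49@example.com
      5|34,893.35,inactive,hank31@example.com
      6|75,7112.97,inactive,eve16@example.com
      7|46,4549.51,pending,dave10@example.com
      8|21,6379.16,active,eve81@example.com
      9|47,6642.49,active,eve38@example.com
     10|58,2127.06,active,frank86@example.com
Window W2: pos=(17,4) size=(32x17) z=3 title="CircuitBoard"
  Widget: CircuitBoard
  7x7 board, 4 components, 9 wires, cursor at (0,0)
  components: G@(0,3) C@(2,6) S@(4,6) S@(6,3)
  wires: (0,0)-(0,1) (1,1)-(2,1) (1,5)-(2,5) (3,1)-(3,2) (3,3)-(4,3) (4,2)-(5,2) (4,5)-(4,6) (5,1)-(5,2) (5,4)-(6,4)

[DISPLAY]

                                  
┏━━━━━━━━━━━━━━━━━━━━━━━━━━━━━━┓  
┃ CircuitBoard                 ┃  
┠──────────────────────────────┨  
┃   0 1 2 3 4 5 6              ┃  
┃0  [.]─ ·       G             ┃  
┃                              ┃  
┃1       ·               ·     ┃  
┃        │               │     ┃  
┃2       ·               ·   C ┃  
┃                              ┃  
┃3       · ─ ·   ·             ┃  
┃                │             ┃  
┃4           ·   ·       · ─ S ┃  
┃            │                 ┃  
┃5       · ─ ·       ·         ┃  
┃                    │         ┃  
┗━━━━━━━━━━━━━━━━━━━━━━━━━━━━━━┛  
               ┃                  
━━━━━━━━━━━━━━━┛                  


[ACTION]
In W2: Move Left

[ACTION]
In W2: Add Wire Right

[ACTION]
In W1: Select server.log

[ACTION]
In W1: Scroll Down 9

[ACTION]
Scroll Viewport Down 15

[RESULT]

┏━━━━━━━━━━━━━━━━━━━━━━━━━━━━━━┓  
┃ CircuitBoard                 ┃  
┠──────────────────────────────┨  
┃   0 1 2 3 4 5 6              ┃  
┃0  [.]─ ·       G             ┃  
┃                              ┃  
┃1       ·               ·     ┃  
┃        │               │     ┃  
┃2       ·               ·   C ┃  
┃                              ┃  
┃3       · ─ ·   ·             ┃  
┃                │             ┃  
┃4           ·   ·       · ─ S ┃  
┃            │                 ┃  
┃5       · ─ ·       ·         ┃  
┃                    │         ┃  
┗━━━━━━━━━━━━━━━━━━━━━━━━━━━━━━┛  
               ┃                  
━━━━━━━━━━━━━━━┛                  
                                  


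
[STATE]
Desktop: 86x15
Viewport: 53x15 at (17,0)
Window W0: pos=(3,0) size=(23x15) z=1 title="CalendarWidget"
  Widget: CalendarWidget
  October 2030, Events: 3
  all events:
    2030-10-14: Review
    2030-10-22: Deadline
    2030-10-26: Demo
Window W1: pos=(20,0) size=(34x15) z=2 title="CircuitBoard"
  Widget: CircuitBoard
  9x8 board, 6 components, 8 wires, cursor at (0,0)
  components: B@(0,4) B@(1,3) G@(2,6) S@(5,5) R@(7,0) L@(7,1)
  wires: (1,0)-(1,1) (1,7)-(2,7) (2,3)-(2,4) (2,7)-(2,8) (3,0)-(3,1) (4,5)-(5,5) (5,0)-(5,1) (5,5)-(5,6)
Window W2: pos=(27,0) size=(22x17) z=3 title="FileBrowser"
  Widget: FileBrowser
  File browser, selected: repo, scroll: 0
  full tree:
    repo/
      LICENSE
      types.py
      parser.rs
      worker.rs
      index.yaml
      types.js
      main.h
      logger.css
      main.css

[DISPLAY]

━━━┏━━━━━━┏━━━━━━━━━━━━━━━━━━━━┓━━━━┓                
et ┃ Circu┃ FileBrowser        ┃    ┃                
───┠──────┠────────────────────┨────┨                
203┃   0 1┃> [-] repo/         ┃    ┃                
r S┃0  [.]┃    LICENSE         ┃    ┃                
4  ┃      ┃    types.py        ┃    ┃                
1 1┃1   · ┃    parser.rs       ┃    ┃                
18 ┃      ┃    worker.rs       ┃    ┃                
25 ┃2     ┃    index.yaml      ┃G   ┃                
   ┃      ┃    types.js        ┃    ┃                
   ┃3   · ┃    main.h          ┃    ┃                
   ┃      ┃    logger.css      ┃    ┃                
   ┃4     ┃    main.css        ┃    ┃                
   ┃      ┃                    ┃    ┃                
━━━┗━━━━━━┃                    ┃━━━━┛                


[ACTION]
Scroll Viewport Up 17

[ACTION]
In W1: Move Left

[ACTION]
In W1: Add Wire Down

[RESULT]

━━━┏━━━━━━┏━━━━━━━━━━━━━━━━━━━━┓━━━━┓                
et ┃ Circu┃ FileBrowser        ┃    ┃                
───┠──────┠────────────────────┨────┨                
203┃   0 1┃> [-] repo/         ┃    ┃                
r S┃0  [.]┃    LICENSE         ┃    ┃                
4  ┃    │ ┃    types.py        ┃    ┃                
1 1┃1   · ┃    parser.rs       ┃    ┃                
18 ┃      ┃    worker.rs       ┃    ┃                
25 ┃2     ┃    index.yaml      ┃G   ┃                
   ┃      ┃    types.js        ┃    ┃                
   ┃3   · ┃    main.h          ┃    ┃                
   ┃      ┃    logger.css      ┃    ┃                
   ┃4     ┃    main.css        ┃    ┃                
   ┃      ┃                    ┃    ┃                
━━━┗━━━━━━┃                    ┃━━━━┛                


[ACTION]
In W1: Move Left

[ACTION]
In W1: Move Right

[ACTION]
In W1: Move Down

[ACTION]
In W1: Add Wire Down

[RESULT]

━━━┏━━━━━━┏━━━━━━━━━━━━━━━━━━━━┓━━━━┓                
et ┃ Circu┃ FileBrowser        ┃    ┃                
───┠──────┠────────────────────┨────┨                
203┃   0 1┃> [-] repo/         ┃    ┃                
r S┃0   · ┃    LICENSE         ┃    ┃                
4  ┃    │ ┃    types.py        ┃    ┃                
1 1┃1   · ┃    parser.rs       ┃    ┃                
18 ┃      ┃    worker.rs       ┃    ┃                
25 ┃2     ┃    index.yaml      ┃G   ┃                
   ┃      ┃    types.js        ┃    ┃                
   ┃3   · ┃    main.h          ┃    ┃                
   ┃      ┃    logger.css      ┃    ┃                
   ┃4     ┃    main.css        ┃    ┃                
   ┃      ┃                    ┃    ┃                
━━━┗━━━━━━┃                    ┃━━━━┛                


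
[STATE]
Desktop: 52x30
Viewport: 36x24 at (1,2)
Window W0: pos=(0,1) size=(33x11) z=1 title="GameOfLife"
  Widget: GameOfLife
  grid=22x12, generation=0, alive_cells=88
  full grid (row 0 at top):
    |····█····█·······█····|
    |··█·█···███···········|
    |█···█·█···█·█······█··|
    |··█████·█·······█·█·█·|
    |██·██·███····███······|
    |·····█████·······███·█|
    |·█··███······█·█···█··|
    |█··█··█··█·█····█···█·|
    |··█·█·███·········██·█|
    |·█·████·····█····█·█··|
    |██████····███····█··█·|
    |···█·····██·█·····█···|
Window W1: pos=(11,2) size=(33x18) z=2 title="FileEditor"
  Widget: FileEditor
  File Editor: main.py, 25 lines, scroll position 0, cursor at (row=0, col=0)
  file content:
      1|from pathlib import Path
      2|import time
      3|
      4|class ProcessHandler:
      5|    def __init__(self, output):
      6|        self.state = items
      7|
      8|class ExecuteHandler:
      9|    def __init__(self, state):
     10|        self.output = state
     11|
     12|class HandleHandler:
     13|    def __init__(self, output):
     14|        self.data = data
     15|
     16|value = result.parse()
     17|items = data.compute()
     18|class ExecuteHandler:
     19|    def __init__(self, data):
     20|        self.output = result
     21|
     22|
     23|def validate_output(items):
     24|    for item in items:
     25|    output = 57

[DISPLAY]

 GameOfLif┏━━━━━━━━━━━━━━━━━━━━━━━━━
──────────┃ FileEditor              
Gen: 0    ┠─────────────────────────
··█████·█·┃█rom pathlib import Path 
██·██·███·┃import time              
·····█████┃                         
·█··███···┃class ProcessHandler:    
█··█··█··█┃    def __init__(self, ou
··█·█·███·┃        self.state = item
━━━━━━━━━━┃                         
          ┃class ExecuteHandler:    
          ┃    def __init__(self, st
          ┃        self.output = sta
          ┃                         
          ┃class HandleHandler:     
          ┃    def __init__(self, ou
          ┃        self.data = data 
          ┗━━━━━━━━━━━━━━━━━━━━━━━━━
                                    
                                    
                                    
                                    
                                    
                                    


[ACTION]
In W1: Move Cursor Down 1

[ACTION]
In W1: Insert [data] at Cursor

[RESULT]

 GameOfLif┏━━━━━━━━━━━━━━━━━━━━━━━━━
──────────┃ FileEditor              
Gen: 0    ┠─────────────────────────
··█████·█·┃from pathlib import Path 
██·██·███·┃data█mport time          
·····█████┃                         
·█··███···┃class ProcessHandler:    
█··█··█··█┃    def __init__(self, ou
··█·█·███·┃        self.state = item
━━━━━━━━━━┃                         
          ┃class ExecuteHandler:    
          ┃    def __init__(self, st
          ┃        self.output = sta
          ┃                         
          ┃class HandleHandler:     
          ┃    def __init__(self, ou
          ┃        self.data = data 
          ┗━━━━━━━━━━━━━━━━━━━━━━━━━
                                    
                                    
                                    
                                    
                                    
                                    


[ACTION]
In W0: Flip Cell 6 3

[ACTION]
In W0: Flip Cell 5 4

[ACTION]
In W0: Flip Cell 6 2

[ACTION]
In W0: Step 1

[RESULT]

 GameOfLif┏━━━━━━━━━━━━━━━━━━━━━━━━━
──────────┃ FileEditor              
Gen: 1    ┠─────────────────────────
█·█·····██┃from pathlib import Path 
·█········┃data█mport time          
█········█┃                         
·██······█┃class ProcessHandler:    
········█·┃    def __init__(self, ou
·██·····█·┃        self.state = item
━━━━━━━━━━┃                         
          ┃class ExecuteHandler:    
          ┃    def __init__(self, st
          ┃        self.output = sta
          ┃                         
          ┃class HandleHandler:     
          ┃    def __init__(self, ou
          ┃        self.data = data 
          ┗━━━━━━━━━━━━━━━━━━━━━━━━━
                                    
                                    
                                    
                                    
                                    
                                    
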